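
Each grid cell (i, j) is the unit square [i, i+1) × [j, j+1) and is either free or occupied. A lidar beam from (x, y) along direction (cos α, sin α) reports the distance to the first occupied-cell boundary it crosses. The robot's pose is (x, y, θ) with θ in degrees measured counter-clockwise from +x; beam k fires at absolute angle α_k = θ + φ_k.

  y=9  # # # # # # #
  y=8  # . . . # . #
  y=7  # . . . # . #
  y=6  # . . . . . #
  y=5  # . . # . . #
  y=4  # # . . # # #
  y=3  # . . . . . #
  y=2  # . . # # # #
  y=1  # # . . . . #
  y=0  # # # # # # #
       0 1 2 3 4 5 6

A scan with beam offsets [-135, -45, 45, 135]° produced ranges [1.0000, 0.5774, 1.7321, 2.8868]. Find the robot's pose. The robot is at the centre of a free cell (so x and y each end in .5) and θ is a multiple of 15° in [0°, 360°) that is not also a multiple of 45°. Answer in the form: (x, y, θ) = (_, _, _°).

(x, y, θ) = (2.5, 8.5, 165°)

The pose lattice has 30·16 = 480 candidates. Test each by forward raycasting.
  (2.5, 3.5, 255°): beam 2 = 1.7321 ≠ 0.5774 ✗
  (2.5, 5.5, 195°): beam 1 = 3.0000 ≠ 1.0000 ✗
  (4.5, 6.5, 195°): beam 1 = 0.5774 ≠ 1.0000 ✗
  (3.5, 1.5, 285°): beam 1 = 2.8868 ≠ 1.0000 ✗
  (2.5, 3.5, 105°): beam 2 = 1.7321 ≠ 0.5774 ✗
  …
  (2.5, 8.5, 165°): r_1=1.0000, r_2=0.5774, r_3=1.7321, r_4=2.8868 — all match ✓
No second candidate reproduces the full scan.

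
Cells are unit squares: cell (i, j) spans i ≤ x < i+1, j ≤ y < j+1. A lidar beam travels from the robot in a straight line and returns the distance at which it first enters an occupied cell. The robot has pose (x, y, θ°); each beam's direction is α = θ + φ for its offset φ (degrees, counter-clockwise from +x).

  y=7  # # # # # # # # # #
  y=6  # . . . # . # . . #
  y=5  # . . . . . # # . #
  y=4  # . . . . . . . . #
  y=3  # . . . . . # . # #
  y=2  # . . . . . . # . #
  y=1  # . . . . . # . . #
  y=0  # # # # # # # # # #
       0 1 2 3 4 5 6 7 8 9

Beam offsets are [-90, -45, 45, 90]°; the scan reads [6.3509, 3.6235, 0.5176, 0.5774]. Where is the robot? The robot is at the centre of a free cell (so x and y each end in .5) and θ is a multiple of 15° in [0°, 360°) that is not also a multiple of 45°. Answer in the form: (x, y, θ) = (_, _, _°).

The pose lattice has 40·16 = 640 candidates. Test each by forward raycasting.
  (5.5, 2.5, 165°): beam 1 = 2.5882 ≠ 6.3509 ✗
  (1.5, 1.5, 75°): beam 1 = 1.9319 ≠ 6.3509 ✗
  (2.5, 5.5, 120°): beam 1 = 1.7321 ≠ 6.3509 ✗
  (1.5, 4.5, 150°): beam 1 = 2.8868 ≠ 6.3509 ✗
  …
  (4.5, 1.5, 210°): r_1=6.3509, r_2=3.6235, r_3=0.5176, r_4=0.5774 — all match ✓
Only this pose fits every beam.

(x, y, θ) = (4.5, 1.5, 210°)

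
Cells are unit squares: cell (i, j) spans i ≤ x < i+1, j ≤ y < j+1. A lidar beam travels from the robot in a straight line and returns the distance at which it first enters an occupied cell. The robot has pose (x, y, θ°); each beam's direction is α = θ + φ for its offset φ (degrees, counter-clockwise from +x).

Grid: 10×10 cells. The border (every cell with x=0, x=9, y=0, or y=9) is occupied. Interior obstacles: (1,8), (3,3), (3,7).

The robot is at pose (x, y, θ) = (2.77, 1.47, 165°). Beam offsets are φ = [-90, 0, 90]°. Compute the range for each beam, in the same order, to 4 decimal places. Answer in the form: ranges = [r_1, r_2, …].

ranges = [1.5840, 1.8324, 0.4866]

beam 1: φ=-90°, α=75°
  d=(0.2588,0.9659)  start (2,1)  tX=0.8887 tY=0.5487  stride 1/|dx|=3.8637 1/|dy|=1.0353
    cross y-line → (2,2), t=0.5487
    cross x-line → (3,2), t=0.8887
    cross y-line → (3,3), t=1.5840 (wall)
  → r_1 = 1.5840
beam 2: φ=0°, α=165°
  d=(-0.9659,0.2588)  start (2,1)  tX=0.7972 tY=2.0478  stride 1/|dx|=1.0353 1/|dy|=3.8637
    cross x-line → (1,1), t=0.7972
    cross x-line → (0,1), t=1.8324 (wall)
  → r_2 = 1.8324
beam 3: φ=90°, α=255°
  d=(-0.2588,-0.9659)  start (2,1)  tX=2.9751 tY=0.4866  stride 1/|dx|=3.8637 1/|dy|=1.0353
    cross y-line → (2,0), t=0.4866 (wall)
  → r_3 = 0.4866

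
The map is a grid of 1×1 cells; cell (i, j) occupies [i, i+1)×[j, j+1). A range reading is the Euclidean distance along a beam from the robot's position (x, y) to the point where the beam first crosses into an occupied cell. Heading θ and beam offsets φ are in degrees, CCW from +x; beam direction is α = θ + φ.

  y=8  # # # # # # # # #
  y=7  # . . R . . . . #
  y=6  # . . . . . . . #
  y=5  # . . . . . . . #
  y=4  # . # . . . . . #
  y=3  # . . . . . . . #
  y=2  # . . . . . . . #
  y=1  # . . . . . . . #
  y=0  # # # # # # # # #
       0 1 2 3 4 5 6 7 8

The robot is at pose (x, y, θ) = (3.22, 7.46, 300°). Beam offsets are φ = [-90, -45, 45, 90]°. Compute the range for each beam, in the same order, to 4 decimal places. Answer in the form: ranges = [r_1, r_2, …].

ranges = [2.5634, 2.5468, 4.9486, 1.0800]

beam 1: φ=-90°, α=210°
  direction (-0.8660, -0.5000); cell (3,7); t to first gridline: x 0.2540, y 0.9200 (then +1.1547 / +2.0000)
    (2,7) via x @ 0.2540
    (2,6) via y @ 0.9200
    (1,6) via x @ 1.4087
    (0,6) via x @ 2.5634  # hit
  → r_1 = 2.5634
beam 2: φ=-45°, α=255°
  direction (-0.2588, -0.9659); cell (3,7); t to first gridline: x 0.8500, y 0.4762 (then +3.8637 / +1.0353)
    (3,6) via y @ 0.4762
    (2,6) via x @ 0.8500
    (2,5) via y @ 1.5115
    (2,4) via y @ 2.5468  # hit
  → r_2 = 2.5468
beam 3: φ=45°, α=345°
  direction (0.9659, -0.2588); cell (3,7); t to first gridline: x 0.8075, y 1.7773 (then +1.0353 / +3.8637)
    (4,7) via x @ 0.8075
    (4,6) via y @ 1.7773
    (5,6) via x @ 1.8428
    (6,6) via x @ 2.8781
    (7,6) via x @ 3.9133
    (8,6) via x @ 4.9486  # hit
  → r_3 = 4.9486
beam 4: φ=90°, α=30°
  direction (0.8660, 0.5000); cell (3,7); t to first gridline: x 0.9007, y 1.0800 (then +1.1547 / +2.0000)
    (4,7) via x @ 0.9007
    (4,8) via y @ 1.0800  # hit
  → r_4 = 1.0800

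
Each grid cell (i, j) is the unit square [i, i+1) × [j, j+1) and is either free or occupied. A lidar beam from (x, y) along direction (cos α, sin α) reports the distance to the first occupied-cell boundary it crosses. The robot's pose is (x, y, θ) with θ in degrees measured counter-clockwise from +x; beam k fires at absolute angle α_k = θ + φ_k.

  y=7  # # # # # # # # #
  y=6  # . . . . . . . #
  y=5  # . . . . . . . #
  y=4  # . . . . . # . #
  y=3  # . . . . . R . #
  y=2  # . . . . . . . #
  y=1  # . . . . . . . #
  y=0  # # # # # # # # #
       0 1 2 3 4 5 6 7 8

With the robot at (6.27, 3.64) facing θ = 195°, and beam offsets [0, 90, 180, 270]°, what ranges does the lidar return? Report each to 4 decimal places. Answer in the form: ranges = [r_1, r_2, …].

ranges = [5.4559, 2.7331, 1.7910, 0.3727]

beam 1: φ=0°, α=195°
  direction (-0.9659, -0.2588); cell (6,3); t to first gridline: x 0.2795, y 2.4728 (then +1.0353 / +3.8637)
    (5,3) via x @ 0.2795
    (4,3) via x @ 1.3148
    (3,3) via x @ 2.3501
    (3,2) via y @ 2.4728
    (2,2) via x @ 3.3854
    (1,2) via x @ 4.4206
    (0,2) via x @ 5.4559  # hit
  → r_1 = 5.4559
beam 2: φ=90°, α=285°
  direction (0.2588, -0.9659); cell (6,3); t to first gridline: x 2.8205, y 0.6626 (then +3.8637 / +1.0353)
    (6,2) via y @ 0.6626
    (6,1) via y @ 1.6979
    (6,0) via y @ 2.7331  # hit
  → r_2 = 2.7331
beam 3: φ=180°, α=15°
  direction (0.9659, 0.2588); cell (6,3); t to first gridline: x 0.7558, y 1.3909 (then +1.0353 / +3.8637)
    (7,3) via x @ 0.7558
    (7,4) via y @ 1.3909
    (8,4) via x @ 1.7910  # hit
  → r_3 = 1.7910
beam 4: φ=270°, α=105°
  direction (-0.2588, 0.9659); cell (6,3); t to first gridline: x 1.0432, y 0.3727 (then +3.8637 / +1.0353)
    (6,4) via y @ 0.3727  # hit
  → r_4 = 0.3727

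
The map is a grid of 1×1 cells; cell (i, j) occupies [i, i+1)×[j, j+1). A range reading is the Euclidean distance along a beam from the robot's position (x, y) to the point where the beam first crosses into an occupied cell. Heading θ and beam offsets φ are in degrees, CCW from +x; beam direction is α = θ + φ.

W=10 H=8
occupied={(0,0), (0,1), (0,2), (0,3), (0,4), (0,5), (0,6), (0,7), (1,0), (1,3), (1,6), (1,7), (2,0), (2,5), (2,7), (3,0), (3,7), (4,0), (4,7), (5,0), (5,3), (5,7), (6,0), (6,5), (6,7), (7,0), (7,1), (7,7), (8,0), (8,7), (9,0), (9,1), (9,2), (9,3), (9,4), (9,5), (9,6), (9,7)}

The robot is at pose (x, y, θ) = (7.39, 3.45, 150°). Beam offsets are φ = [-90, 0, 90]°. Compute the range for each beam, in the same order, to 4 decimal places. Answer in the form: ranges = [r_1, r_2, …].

ranges = [3.2200, 5.0691, 2.8290]

beam 1: φ=-90°, α=60°
  dir = (cos 60°, sin 60°) = (0.5000, 0.8660); from cell (7,3)
  next x-line at t=1.2200, next y-line at t=0.6351; Δt_x=2.0000, Δt_y=1.1547
    y: enter (7,4) at t=0.6351
    x: enter (8,4) at t=1.2200
    y: enter (8,5) at t=1.7898
    y: enter (8,6) at t=2.9445
    x: enter (9,6) at t=3.2200 ← occupied
  → r_1 = 3.2200
beam 2: φ=0°, α=150°
  dir = (cos 150°, sin 150°) = (-0.8660, 0.5000); from cell (7,3)
  next x-line at t=0.4503, next y-line at t=1.1000; Δt_x=1.1547, Δt_y=2.0000
    x: enter (6,3) at t=0.4503
    y: enter (6,4) at t=1.1000
    x: enter (5,4) at t=1.6050
    x: enter (4,4) at t=2.7597
    y: enter (4,5) at t=3.1000
    x: enter (3,5) at t=3.9144
    x: enter (2,5) at t=5.0691 ← occupied
  → r_2 = 5.0691
beam 3: φ=90°, α=240°
  dir = (cos 240°, sin 240°) = (-0.5000, -0.8660); from cell (7,3)
  next x-line at t=0.7800, next y-line at t=0.5196; Δt_x=2.0000, Δt_y=1.1547
    y: enter (7,2) at t=0.5196
    x: enter (6,2) at t=0.7800
    y: enter (6,1) at t=1.6743
    x: enter (5,1) at t=2.7800
    y: enter (5,0) at t=2.8290 ← occupied
  → r_3 = 2.8290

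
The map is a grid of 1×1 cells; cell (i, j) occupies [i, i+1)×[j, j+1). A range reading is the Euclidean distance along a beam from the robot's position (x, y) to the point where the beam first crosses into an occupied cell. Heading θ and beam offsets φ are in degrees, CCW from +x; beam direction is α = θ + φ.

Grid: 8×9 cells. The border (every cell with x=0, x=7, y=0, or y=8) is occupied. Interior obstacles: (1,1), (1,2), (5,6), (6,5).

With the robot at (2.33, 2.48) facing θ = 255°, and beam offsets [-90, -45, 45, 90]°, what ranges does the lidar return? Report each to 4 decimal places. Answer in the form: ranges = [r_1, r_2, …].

beam 1: φ=-90°, α=165°
  dir = (cos 165°, sin 165°) = (-0.9659, 0.2588); from cell (2,2)
  next x-line at t=0.3416, next y-line at t=2.0091; Δt_x=1.0353, Δt_y=3.8637
    x: enter (1,2) at t=0.3416 ← occupied
  → r_1 = 0.3416
beam 2: φ=-45°, α=210°
  dir = (cos 210°, sin 210°) = (-0.8660, -0.5000); from cell (2,2)
  next x-line at t=0.3811, next y-line at t=0.9600; Δt_x=1.1547, Δt_y=2.0000
    x: enter (1,2) at t=0.3811 ← occupied
  → r_2 = 0.3811
beam 3: φ=45°, α=300°
  dir = (cos 300°, sin 300°) = (0.5000, -0.8660); from cell (2,2)
  next x-line at t=1.3400, next y-line at t=0.5543; Δt_x=2.0000, Δt_y=1.1547
    y: enter (2,1) at t=0.5543
    x: enter (3,1) at t=1.3400
    y: enter (3,0) at t=1.7090 ← occupied
  → r_3 = 1.7090
beam 4: φ=90°, α=345°
  dir = (cos 345°, sin 345°) = (0.9659, -0.2588); from cell (2,2)
  next x-line at t=0.6936, next y-line at t=1.8546; Δt_x=1.0353, Δt_y=3.8637
    x: enter (3,2) at t=0.6936
    x: enter (4,2) at t=1.7289
    y: enter (4,1) at t=1.8546
    x: enter (5,1) at t=2.7642
    x: enter (6,1) at t=3.7995
    x: enter (7,1) at t=4.8347 ← occupied
  → r_4 = 4.8347

ranges = [0.3416, 0.3811, 1.7090, 4.8347]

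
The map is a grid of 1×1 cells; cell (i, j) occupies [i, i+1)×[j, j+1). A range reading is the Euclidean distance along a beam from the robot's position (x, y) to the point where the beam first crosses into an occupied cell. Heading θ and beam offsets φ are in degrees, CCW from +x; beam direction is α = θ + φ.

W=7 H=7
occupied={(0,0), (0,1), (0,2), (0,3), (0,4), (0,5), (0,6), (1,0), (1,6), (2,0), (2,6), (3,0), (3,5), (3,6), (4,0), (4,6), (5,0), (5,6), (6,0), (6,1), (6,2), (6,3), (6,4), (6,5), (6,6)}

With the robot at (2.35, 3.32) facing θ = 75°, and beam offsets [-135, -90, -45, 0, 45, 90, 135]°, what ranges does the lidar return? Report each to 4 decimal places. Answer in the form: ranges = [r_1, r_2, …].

beam 1: φ=-135°, α=300°
  cosα=0.5000 sinα=-0.8660 | (2,3) | tMaxX 1.3000 tMaxY 0.3695 | tΔX 2.0000 tΔY 1.1547
    t=0.3695 [y] (2,2)
    t=1.3000 [x] (3,2)
    t=1.5242 [y] (3,1)
    t=2.6789 [y] (3,0) — stop
  → r_1 = 2.6789
beam 2: φ=-90°, α=345°
  cosα=0.9659 sinα=-0.2588 | (2,3) | tMaxX 0.6729 tMaxY 1.2364 | tΔX 1.0353 tΔY 3.8637
    t=0.6729 [x] (3,3)
    t=1.2364 [y] (3,2)
    t=1.7082 [x] (4,2)
    t=2.7435 [x] (5,2)
    t=3.7788 [x] (6,2) — stop
  → r_2 = 3.7788
beam 3: φ=-45°, α=30°
  cosα=0.8660 sinα=0.5000 | (2,3) | tMaxX 0.7506 tMaxY 1.3600 | tΔX 1.1547 tΔY 2.0000
    t=0.7506 [x] (3,3)
    t=1.3600 [y] (3,4)
    t=1.9053 [x] (4,4)
    t=3.0600 [x] (5,4)
    t=3.3600 [y] (5,5)
    t=4.2147 [x] (6,5) — stop
  → r_3 = 4.2147
beam 4: φ=0°, α=75°
  cosα=0.2588 sinα=0.9659 | (2,3) | tMaxX 2.5114 tMaxY 0.7040 | tΔX 3.8637 tΔY 1.0353
    t=0.7040 [y] (2,4)
    t=1.7393 [y] (2,5)
    t=2.5114 [x] (3,5) — stop
  → r_4 = 2.5114
beam 5: φ=45°, α=120°
  cosα=-0.5000 sinα=0.8660 | (2,3) | tMaxX 0.7000 tMaxY 0.7852 | tΔX 2.0000 tΔY 1.1547
    t=0.7000 [x] (1,3)
    t=0.7852 [y] (1,4)
    t=1.9399 [y] (1,5)
    t=2.7000 [x] (0,5) — stop
  → r_5 = 2.7000
beam 6: φ=90°, α=165°
  cosα=-0.9659 sinα=0.2588 | (2,3) | tMaxX 0.3623 tMaxY 2.6273 | tΔX 1.0353 tΔY 3.8637
    t=0.3623 [x] (1,3)
    t=1.3976 [x] (0,3) — stop
  → r_6 = 1.3976
beam 7: φ=135°, α=210°
  cosα=-0.8660 sinα=-0.5000 | (2,3) | tMaxX 0.4041 tMaxY 0.6400 | tΔX 1.1547 tΔY 2.0000
    t=0.4041 [x] (1,3)
    t=0.6400 [y] (1,2)
    t=1.5588 [x] (0,2) — stop
  → r_7 = 1.5588

ranges = [2.6789, 3.7788, 4.2147, 2.5114, 2.7000, 1.3976, 1.5588]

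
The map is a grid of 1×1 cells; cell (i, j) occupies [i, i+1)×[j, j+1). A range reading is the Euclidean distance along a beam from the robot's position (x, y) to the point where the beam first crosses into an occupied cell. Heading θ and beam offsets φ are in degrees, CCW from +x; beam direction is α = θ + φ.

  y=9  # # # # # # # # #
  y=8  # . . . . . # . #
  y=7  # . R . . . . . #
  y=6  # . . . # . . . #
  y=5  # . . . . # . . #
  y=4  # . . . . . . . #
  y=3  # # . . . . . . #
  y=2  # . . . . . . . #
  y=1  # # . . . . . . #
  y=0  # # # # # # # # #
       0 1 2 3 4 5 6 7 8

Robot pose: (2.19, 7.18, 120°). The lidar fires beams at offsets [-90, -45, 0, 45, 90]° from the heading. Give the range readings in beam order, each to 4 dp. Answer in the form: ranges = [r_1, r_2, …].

beam 1: φ=-90°, α=30°
  dir = (cos 30°, sin 30°) = (0.8660, 0.5000); from cell (2,7)
  next x-line at t=0.9353, next y-line at t=1.6400; Δt_x=1.1547, Δt_y=2.0000
    x: enter (3,7) at t=0.9353
    y: enter (3,8) at t=1.6400
    x: enter (4,8) at t=2.0900
    x: enter (5,8) at t=3.2447
    y: enter (5,9) at t=3.6400 ← occupied
  → r_1 = 3.6400
beam 2: φ=-45°, α=75°
  dir = (cos 75°, sin 75°) = (0.2588, 0.9659); from cell (2,7)
  next x-line at t=3.1296, next y-line at t=0.8489; Δt_x=3.8637, Δt_y=1.0353
    y: enter (2,8) at t=0.8489
    y: enter (2,9) at t=1.8842 ← occupied
  → r_2 = 1.8842
beam 3: φ=0°, α=120°
  dir = (cos 120°, sin 120°) = (-0.5000, 0.8660); from cell (2,7)
  next x-line at t=0.3800, next y-line at t=0.9469; Δt_x=2.0000, Δt_y=1.1547
    x: enter (1,7) at t=0.3800
    y: enter (1,8) at t=0.9469
    y: enter (1,9) at t=2.1016 ← occupied
  → r_3 = 2.1016
beam 4: φ=45°, α=165°
  dir = (cos 165°, sin 165°) = (-0.9659, 0.2588); from cell (2,7)
  next x-line at t=0.1967, next y-line at t=3.1682; Δt_x=1.0353, Δt_y=3.8637
    x: enter (1,7) at t=0.1967
    x: enter (0,7) at t=1.2320 ← occupied
  → r_4 = 1.2320
beam 5: φ=90°, α=210°
  dir = (cos 210°, sin 210°) = (-0.8660, -0.5000); from cell (2,7)
  next x-line at t=0.2194, next y-line at t=0.3600; Δt_x=1.1547, Δt_y=2.0000
    x: enter (1,7) at t=0.2194
    y: enter (1,6) at t=0.3600
    x: enter (0,6) at t=1.3741 ← occupied
  → r_5 = 1.3741

ranges = [3.6400, 1.8842, 2.1016, 1.2320, 1.3741]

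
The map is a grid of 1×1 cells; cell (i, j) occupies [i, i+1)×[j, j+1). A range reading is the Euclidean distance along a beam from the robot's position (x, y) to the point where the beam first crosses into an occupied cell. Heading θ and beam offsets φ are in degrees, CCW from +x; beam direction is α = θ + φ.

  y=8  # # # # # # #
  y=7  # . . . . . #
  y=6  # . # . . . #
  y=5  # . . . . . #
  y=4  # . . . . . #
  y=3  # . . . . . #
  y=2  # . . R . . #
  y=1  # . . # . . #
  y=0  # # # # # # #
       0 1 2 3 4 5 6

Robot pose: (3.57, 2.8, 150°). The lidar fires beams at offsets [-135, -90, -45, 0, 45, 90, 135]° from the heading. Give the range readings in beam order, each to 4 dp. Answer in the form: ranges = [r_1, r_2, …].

beam 1: φ=-135°, α=15°
  direction (0.9659, 0.2588); cell (3,2); t to first gridline: x 0.4452, y 0.7727 (then +1.0353 / +3.8637)
    (4,2) via x @ 0.4452
    (4,3) via y @ 0.7727
    (5,3) via x @ 1.4804
    (6,3) via x @ 2.5157  # hit
  → r_1 = 2.5157
beam 2: φ=-90°, α=60°
  direction (0.5000, 0.8660); cell (3,2); t to first gridline: x 0.8600, y 0.2309 (then +2.0000 / +1.1547)
    (3,3) via y @ 0.2309
    (4,3) via x @ 0.8600
    (4,4) via y @ 1.3856
    (4,5) via y @ 2.5403
    (5,5) via x @ 2.8600
    (5,6) via y @ 3.6950
    (5,7) via y @ 4.8497
    (6,7) via x @ 4.8600  # hit
  → r_2 = 4.8600
beam 3: φ=-45°, α=105°
  direction (-0.2588, 0.9659); cell (3,2); t to first gridline: x 2.2023, y 0.2071 (then +3.8637 / +1.0353)
    (3,3) via y @ 0.2071
    (3,4) via y @ 1.2423
    (2,4) via x @ 2.2023
    (2,5) via y @ 2.2776
    (2,6) via y @ 3.3129  # hit
  → r_3 = 3.3129
beam 4: φ=0°, α=150°
  direction (-0.8660, 0.5000); cell (3,2); t to first gridline: x 0.6582, y 0.4000 (then +1.1547 / +2.0000)
    (3,3) via y @ 0.4000
    (2,3) via x @ 0.6582
    (1,3) via x @ 1.8129
    (1,4) via y @ 2.4000
    (0,4) via x @ 2.9676  # hit
  → r_4 = 2.9676
beam 5: φ=45°, α=195°
  direction (-0.9659, -0.2588); cell (3,2); t to first gridline: x 0.5901, y 3.0910 (then +1.0353 / +3.8637)
    (2,2) via x @ 0.5901
    (1,2) via x @ 1.6254
    (0,2) via x @ 2.6607  # hit
  → r_5 = 2.6607
beam 6: φ=90°, α=240°
  direction (-0.5000, -0.8660); cell (3,2); t to first gridline: x 1.1400, y 0.9238 (then +2.0000 / +1.1547)
    (3,1) via y @ 0.9238  # hit
  → r_6 = 0.9238
beam 7: φ=135°, α=285°
  direction (0.2588, -0.9659); cell (3,2); t to first gridline: x 1.6614, y 0.8282 (then +3.8637 / +1.0353)
    (3,1) via y @ 0.8282  # hit
  → r_7 = 0.8282

ranges = [2.5157, 4.8600, 3.3129, 2.9676, 2.6607, 0.9238, 0.8282]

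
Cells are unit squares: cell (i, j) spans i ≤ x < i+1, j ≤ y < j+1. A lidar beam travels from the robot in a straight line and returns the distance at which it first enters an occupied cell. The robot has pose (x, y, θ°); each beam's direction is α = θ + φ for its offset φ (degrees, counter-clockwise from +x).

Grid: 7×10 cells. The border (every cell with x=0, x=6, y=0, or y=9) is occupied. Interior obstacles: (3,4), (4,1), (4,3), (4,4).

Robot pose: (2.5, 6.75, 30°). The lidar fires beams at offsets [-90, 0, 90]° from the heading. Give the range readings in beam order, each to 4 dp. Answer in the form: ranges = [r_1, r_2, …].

beam 1: φ=-90°, α=300°
  dir = (cos 300°, sin 300°) = (0.5000, -0.8660); from cell (2,6)
  next x-line at t=1.0000, next y-line at t=0.8660; Δt_x=2.0000, Δt_y=1.1547
    y: enter (2,5) at t=0.8660
    x: enter (3,5) at t=1.0000
    y: enter (3,4) at t=2.0207 ← occupied
  → r_1 = 2.0207
beam 2: φ=0°, α=30°
  dir = (cos 30°, sin 30°) = (0.8660, 0.5000); from cell (2,6)
  next x-line at t=0.5774, next y-line at t=0.5000; Δt_x=1.1547, Δt_y=2.0000
    y: enter (2,7) at t=0.5000
    x: enter (3,7) at t=0.5774
    x: enter (4,7) at t=1.7321
    y: enter (4,8) at t=2.5000
    x: enter (5,8) at t=2.8868
    x: enter (6,8) at t=4.0415 ← occupied
  → r_2 = 4.0415
beam 3: φ=90°, α=120°
  dir = (cos 120°, sin 120°) = (-0.5000, 0.8660); from cell (2,6)
  next x-line at t=1.0000, next y-line at t=0.2887; Δt_x=2.0000, Δt_y=1.1547
    y: enter (2,7) at t=0.2887
    x: enter (1,7) at t=1.0000
    y: enter (1,8) at t=1.4434
    y: enter (1,9) at t=2.5981 ← occupied
  → r_3 = 2.5981

ranges = [2.0207, 4.0415, 2.5981]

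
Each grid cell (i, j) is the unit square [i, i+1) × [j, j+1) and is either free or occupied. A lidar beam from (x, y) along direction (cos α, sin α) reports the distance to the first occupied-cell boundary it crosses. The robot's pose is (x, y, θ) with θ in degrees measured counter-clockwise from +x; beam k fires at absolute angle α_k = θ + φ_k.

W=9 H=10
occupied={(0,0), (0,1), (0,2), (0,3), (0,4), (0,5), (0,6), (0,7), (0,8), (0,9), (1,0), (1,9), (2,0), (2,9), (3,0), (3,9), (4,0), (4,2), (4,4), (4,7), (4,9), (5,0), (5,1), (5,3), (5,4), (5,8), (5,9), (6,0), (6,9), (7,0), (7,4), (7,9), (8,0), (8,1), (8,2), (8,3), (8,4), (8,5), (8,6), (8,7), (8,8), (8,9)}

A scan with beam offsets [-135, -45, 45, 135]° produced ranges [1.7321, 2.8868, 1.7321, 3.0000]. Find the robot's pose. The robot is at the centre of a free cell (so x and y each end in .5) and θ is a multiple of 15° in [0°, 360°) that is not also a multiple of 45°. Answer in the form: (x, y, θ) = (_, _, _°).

Enumerate (i+0.5, j+0.5, θ) over the 48 free cells and 16 admissible headings. For each, cast all 4 beams and compare to the given ranges.
  (6.5, 7.5, 240°): beam 1 = 1.5529 ≠ 1.7321 ✗
  (3.5, 2.5, 15°): beam 2 = 0.5774 ≠ 2.8868 ✗
  (6.5, 1.5, 240°): beam 1 = 1.9319 ≠ 1.7321 ✗
  (3.5, 4.5, 300°): beam 1 = 2.5882 ≠ 1.7321 ✗
  (4.5, 8.5, 165°): beam 1 = 0.5774 ≠ 1.7321 ✗
  …
  (2.5, 3.5, 345°): r_1=1.7321, r_2=2.8868, r_3=1.7321, r_4=3.0000 — all match ✓
Only this pose fits every beam.

(x, y, θ) = (2.5, 3.5, 345°)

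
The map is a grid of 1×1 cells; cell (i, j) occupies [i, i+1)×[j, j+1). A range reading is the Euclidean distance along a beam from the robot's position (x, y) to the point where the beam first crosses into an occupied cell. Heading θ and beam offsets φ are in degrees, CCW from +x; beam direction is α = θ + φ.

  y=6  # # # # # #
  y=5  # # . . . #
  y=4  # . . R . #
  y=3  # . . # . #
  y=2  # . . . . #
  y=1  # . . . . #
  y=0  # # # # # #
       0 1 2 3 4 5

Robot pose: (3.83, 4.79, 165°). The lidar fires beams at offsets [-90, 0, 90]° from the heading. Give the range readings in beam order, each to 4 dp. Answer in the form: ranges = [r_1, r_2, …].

beam 1: φ=-90°, α=75°
  cosα=0.2588 sinα=0.9659 | (3,4) | tMaxX 0.6568 tMaxY 0.2174 | tΔX 3.8637 tΔY 1.0353
    t=0.2174 [y] (3,5)
    t=0.6568 [x] (4,5)
    t=1.2527 [y] (4,6) — stop
  → r_1 = 1.2527
beam 2: φ=0°, α=165°
  cosα=-0.9659 sinα=0.2588 | (3,4) | tMaxX 0.8593 tMaxY 0.8114 | tΔX 1.0353 tΔY 3.8637
    t=0.8114 [y] (3,5)
    t=0.8593 [x] (2,5)
    t=1.8946 [x] (1,5) — stop
  → r_2 = 1.8946
beam 3: φ=90°, α=255°
  cosα=-0.2588 sinα=-0.9659 | (3,4) | tMaxX 3.2069 tMaxY 0.8179 | tΔX 3.8637 tΔY 1.0353
    t=0.8179 [y] (3,3) — stop
  → r_3 = 0.8179

ranges = [1.2527, 1.8946, 0.8179]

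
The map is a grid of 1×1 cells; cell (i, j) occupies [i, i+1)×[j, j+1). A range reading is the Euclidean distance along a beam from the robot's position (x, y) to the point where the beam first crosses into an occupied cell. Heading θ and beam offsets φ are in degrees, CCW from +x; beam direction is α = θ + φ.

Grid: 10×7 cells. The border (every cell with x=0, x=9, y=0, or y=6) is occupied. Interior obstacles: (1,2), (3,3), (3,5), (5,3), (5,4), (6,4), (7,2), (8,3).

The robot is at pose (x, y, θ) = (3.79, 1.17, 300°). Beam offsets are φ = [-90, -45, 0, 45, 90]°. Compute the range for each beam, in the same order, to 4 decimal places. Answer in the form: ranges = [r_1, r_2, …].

ranges = [0.3400, 0.1760, 0.1963, 0.6568, 4.8613]

beam 1: φ=-90°, α=210°
  cosα=-0.8660 sinα=-0.5000 | (3,1) | tMaxX 0.9122 tMaxY 0.3400 | tΔX 1.1547 tΔY 2.0000
    t=0.3400 [y] (3,0) — stop
  → r_1 = 0.3400
beam 2: φ=-45°, α=255°
  cosα=-0.2588 sinα=-0.9659 | (3,1) | tMaxX 3.0523 tMaxY 0.1760 | tΔX 3.8637 tΔY 1.0353
    t=0.1760 [y] (3,0) — stop
  → r_2 = 0.1760
beam 3: φ=0°, α=300°
  cosα=0.5000 sinα=-0.8660 | (3,1) | tMaxX 0.4200 tMaxY 0.1963 | tΔX 2.0000 tΔY 1.1547
    t=0.1963 [y] (3,0) — stop
  → r_3 = 0.1963
beam 4: φ=45°, α=345°
  cosα=0.9659 sinα=-0.2588 | (3,1) | tMaxX 0.2174 tMaxY 0.6568 | tΔX 1.0353 tΔY 3.8637
    t=0.2174 [x] (4,1)
    t=0.6568 [y] (4,0) — stop
  → r_4 = 0.6568
beam 5: φ=90°, α=30°
  cosα=0.8660 sinα=0.5000 | (3,1) | tMaxX 0.2425 tMaxY 1.6600 | tΔX 1.1547 tΔY 2.0000
    t=0.2425 [x] (4,1)
    t=1.3972 [x] (5,1)
    t=1.6600 [y] (5,2)
    t=2.5519 [x] (6,2)
    t=3.6600 [y] (6,3)
    t=3.7066 [x] (7,3)
    t=4.8613 [x] (8,3) — stop
  → r_5 = 4.8613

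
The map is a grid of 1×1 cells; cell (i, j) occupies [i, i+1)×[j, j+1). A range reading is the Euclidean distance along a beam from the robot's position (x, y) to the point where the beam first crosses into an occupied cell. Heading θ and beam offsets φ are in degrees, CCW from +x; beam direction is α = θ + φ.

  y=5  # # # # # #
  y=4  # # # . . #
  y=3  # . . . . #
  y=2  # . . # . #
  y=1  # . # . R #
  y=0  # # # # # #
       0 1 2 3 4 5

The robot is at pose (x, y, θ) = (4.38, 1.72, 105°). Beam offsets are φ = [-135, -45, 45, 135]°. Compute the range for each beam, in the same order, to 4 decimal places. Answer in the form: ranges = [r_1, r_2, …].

beam 1: φ=-135°, α=330°
  dir = (cos 330°, sin 330°) = (0.8660, -0.5000); from cell (4,1)
  next x-line at t=0.7159, next y-line at t=1.4400; Δt_x=1.1547, Δt_y=2.0000
    x: enter (5,1) at t=0.7159 ← occupied
  → r_1 = 0.7159
beam 2: φ=-45°, α=60°
  dir = (cos 60°, sin 60°) = (0.5000, 0.8660); from cell (4,1)
  next x-line at t=1.2400, next y-line at t=0.3233; Δt_x=2.0000, Δt_y=1.1547
    y: enter (4,2) at t=0.3233
    x: enter (5,2) at t=1.2400 ← occupied
  → r_2 = 1.2400
beam 3: φ=45°, α=150°
  dir = (cos 150°, sin 150°) = (-0.8660, 0.5000); from cell (4,1)
  next x-line at t=0.4388, next y-line at t=0.5600; Δt_x=1.1547, Δt_y=2.0000
    x: enter (3,1) at t=0.4388
    y: enter (3,2) at t=0.5600 ← occupied
  → r_3 = 0.5600
beam 4: φ=135°, α=240°
  dir = (cos 240°, sin 240°) = (-0.5000, -0.8660); from cell (4,1)
  next x-line at t=0.7600, next y-line at t=0.8314; Δt_x=2.0000, Δt_y=1.1547
    x: enter (3,1) at t=0.7600
    y: enter (3,0) at t=0.8314 ← occupied
  → r_4 = 0.8314

ranges = [0.7159, 1.2400, 0.5600, 0.8314]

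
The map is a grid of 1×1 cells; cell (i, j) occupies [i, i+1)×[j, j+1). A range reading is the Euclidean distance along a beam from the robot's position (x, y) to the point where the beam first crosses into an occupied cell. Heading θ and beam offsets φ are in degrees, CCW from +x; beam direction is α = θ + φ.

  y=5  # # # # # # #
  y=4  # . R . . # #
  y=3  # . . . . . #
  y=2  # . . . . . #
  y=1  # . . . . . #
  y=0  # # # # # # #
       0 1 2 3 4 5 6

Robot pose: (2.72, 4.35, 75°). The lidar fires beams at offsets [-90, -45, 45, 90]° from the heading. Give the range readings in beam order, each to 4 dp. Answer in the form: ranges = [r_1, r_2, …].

beam 1: φ=-90°, α=345°
  direction (0.9659, -0.2588); cell (2,4); t to first gridline: x 0.2899, y 1.3523 (then +1.0353 / +3.8637)
    (3,4) via x @ 0.2899
    (4,4) via x @ 1.3252
    (4,3) via y @ 1.3523
    (5,3) via x @ 2.3604
    (6,3) via x @ 3.3957  # hit
  → r_1 = 3.3957
beam 2: φ=-45°, α=30°
  direction (0.8660, 0.5000); cell (2,4); t to first gridline: x 0.3233, y 1.3000 (then +1.1547 / +2.0000)
    (3,4) via x @ 0.3233
    (3,5) via y @ 1.3000  # hit
  → r_2 = 1.3000
beam 3: φ=45°, α=120°
  direction (-0.5000, 0.8660); cell (2,4); t to first gridline: x 1.4400, y 0.7506 (then +2.0000 / +1.1547)
    (2,5) via y @ 0.7506  # hit
  → r_3 = 0.7506
beam 4: φ=90°, α=165°
  direction (-0.9659, 0.2588); cell (2,4); t to first gridline: x 0.7454, y 2.5114 (then +1.0353 / +3.8637)
    (1,4) via x @ 0.7454
    (0,4) via x @ 1.7807  # hit
  → r_4 = 1.7807

ranges = [3.3957, 1.3000, 0.7506, 1.7807]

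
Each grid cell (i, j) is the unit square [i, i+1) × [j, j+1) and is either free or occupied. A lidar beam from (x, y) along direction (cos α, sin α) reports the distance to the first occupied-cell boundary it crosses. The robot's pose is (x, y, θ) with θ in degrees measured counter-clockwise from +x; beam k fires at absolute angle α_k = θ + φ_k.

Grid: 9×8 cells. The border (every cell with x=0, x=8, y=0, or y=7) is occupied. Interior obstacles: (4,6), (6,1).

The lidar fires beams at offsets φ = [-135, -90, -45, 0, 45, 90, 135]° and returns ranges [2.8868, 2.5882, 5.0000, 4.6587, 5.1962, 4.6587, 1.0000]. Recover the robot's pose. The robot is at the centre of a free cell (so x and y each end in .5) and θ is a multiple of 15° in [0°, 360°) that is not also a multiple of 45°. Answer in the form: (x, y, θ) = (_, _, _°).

(x, y, θ) = (3.5, 5.5, 285°)

Enumerate (i+0.5, j+0.5, θ) over the 40 free cells and 16 admissible headings. For each, cast all 7 beams and compare to the given ranges.
  (7.5, 4.5, 195°): beam 1 = 1.0000 ≠ 2.8868 ✗
  (6.5, 2.5, 165°): beam 1 = 1.7321 ≠ 2.8868 ✗
  (7.5, 1.5, 255°): beam 1 = 5.1962 ≠ 2.8868 ✗
  (1.5, 2.5, 165°): beam 1 = 7.5056 ≠ 2.8868 ✗
  …
  (3.5, 5.5, 285°): r_1=2.8868, r_2=2.5882, r_3=5.0000, r_4=4.6587, r_5=5.1962, r_6=4.6587, r_7=1.0000 — all match ✓
Unique over the lattice → pose = (3.5, 5.5, 285°).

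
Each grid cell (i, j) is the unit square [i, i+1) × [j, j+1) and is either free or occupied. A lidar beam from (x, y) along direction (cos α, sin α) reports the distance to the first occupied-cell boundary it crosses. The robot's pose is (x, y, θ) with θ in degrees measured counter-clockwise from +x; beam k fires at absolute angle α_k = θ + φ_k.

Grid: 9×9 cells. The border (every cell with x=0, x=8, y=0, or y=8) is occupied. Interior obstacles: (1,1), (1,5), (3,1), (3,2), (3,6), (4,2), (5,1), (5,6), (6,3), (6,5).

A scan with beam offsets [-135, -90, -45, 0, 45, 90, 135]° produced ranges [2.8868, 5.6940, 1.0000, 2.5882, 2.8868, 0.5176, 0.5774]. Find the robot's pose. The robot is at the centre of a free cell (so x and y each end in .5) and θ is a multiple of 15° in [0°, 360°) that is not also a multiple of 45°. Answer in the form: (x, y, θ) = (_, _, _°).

Candidates: 39 free-cell centres × 16 headings = 624 poses. Raycast each; keep the one whose scan matches to 4 dp.
  (5.5, 5.5, 150°): beam 1 = 0.5176 ≠ 2.8868 ✗
  (3.5, 7.5, 240°): beam 1 = 0.5176 ≠ 2.8868 ✗
  (6.5, 4.5, 210°): beam 1 = 0.5176 ≠ 2.8868 ✗
  …
  (2.5, 5.5, 75°): r_1=2.8868, r_2=5.6940, r_3=1.0000, r_4=2.5882, r_5=2.8868, r_6=0.5176, r_7=0.5774 — all match ✓
Only this pose fits every beam.

(x, y, θ) = (2.5, 5.5, 75°)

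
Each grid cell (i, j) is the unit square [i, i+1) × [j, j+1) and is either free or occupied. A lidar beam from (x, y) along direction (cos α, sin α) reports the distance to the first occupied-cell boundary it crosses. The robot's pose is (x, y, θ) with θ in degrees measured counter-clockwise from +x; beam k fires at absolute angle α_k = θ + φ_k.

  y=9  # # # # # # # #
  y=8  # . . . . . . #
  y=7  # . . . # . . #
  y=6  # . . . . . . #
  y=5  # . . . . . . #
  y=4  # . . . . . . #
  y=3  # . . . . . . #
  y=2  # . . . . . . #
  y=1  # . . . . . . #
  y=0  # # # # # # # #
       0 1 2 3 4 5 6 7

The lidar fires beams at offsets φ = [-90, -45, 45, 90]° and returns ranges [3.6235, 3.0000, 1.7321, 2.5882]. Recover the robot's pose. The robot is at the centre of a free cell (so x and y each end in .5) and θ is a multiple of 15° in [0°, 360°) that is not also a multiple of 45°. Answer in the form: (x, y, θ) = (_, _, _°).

(x, y, θ) = (4.5, 2.5, 255°)

The pose lattice has 47·16 = 752 candidates. Test each by forward raycasting.
  (6.5, 1.5, 15°): beam 1 = 0.5176 ≠ 3.6235 ✗
  (3.5, 2.5, 195°): beam 1 = 6.7293 ≠ 3.6235 ✗
  (1.5, 6.5, 255°): beam 1 = 0.5176 ≠ 3.6235 ✗
  (5.5, 4.5, 285°): beam 1 = 4.6587 ≠ 3.6235 ✗
  …
  (4.5, 2.5, 255°): r_1=3.6235, r_2=3.0000, r_3=1.7321, r_4=2.5882 — all match ✓
Unique over the lattice → pose = (4.5, 2.5, 255°).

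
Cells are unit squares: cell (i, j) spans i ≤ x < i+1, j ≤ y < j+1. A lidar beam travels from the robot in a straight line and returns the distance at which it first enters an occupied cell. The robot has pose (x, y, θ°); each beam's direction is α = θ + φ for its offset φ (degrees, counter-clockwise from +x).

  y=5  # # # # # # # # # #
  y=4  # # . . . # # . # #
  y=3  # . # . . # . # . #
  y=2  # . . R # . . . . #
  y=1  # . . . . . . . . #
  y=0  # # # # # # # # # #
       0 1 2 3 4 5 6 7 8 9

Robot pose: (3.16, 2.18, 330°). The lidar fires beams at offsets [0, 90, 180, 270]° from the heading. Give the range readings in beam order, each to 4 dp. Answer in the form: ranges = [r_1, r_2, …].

beam 1: φ=0°, α=330°
  cosα=0.8660 sinα=-0.5000 | (3,2) | tMaxX 0.9699 tMaxY 0.3600 | tΔX 1.1547 tΔY 2.0000
    t=0.3600 [y] (3,1)
    t=0.9699 [x] (4,1)
    t=2.1246 [x] (5,1)
    t=2.3600 [y] (5,0) — stop
  → r_1 = 2.3600
beam 2: φ=90°, α=60°
  cosα=0.5000 sinα=0.8660 | (3,2) | tMaxX 1.6800 tMaxY 0.9469 | tΔX 2.0000 tΔY 1.1547
    t=0.9469 [y] (3,3)
    t=1.6800 [x] (4,3)
    t=2.1016 [y] (4,4)
    t=3.2563 [y] (4,5) — stop
  → r_2 = 3.2563
beam 3: φ=180°, α=150°
  cosα=-0.8660 sinα=0.5000 | (3,2) | tMaxX 0.1848 tMaxY 1.6400 | tΔX 1.1547 tΔY 2.0000
    t=0.1848 [x] (2,2)
    t=1.3395 [x] (1,2)
    t=1.6400 [y] (1,3)
    t=2.4942 [x] (0,3) — stop
  → r_3 = 2.4942
beam 4: φ=270°, α=240°
  cosα=-0.5000 sinα=-0.8660 | (3,2) | tMaxX 0.3200 tMaxY 0.2078 | tΔX 2.0000 tΔY 1.1547
    t=0.2078 [y] (3,1)
    t=0.3200 [x] (2,1)
    t=1.3625 [y] (2,0) — stop
  → r_4 = 1.3625

ranges = [2.3600, 3.2563, 2.4942, 1.3625]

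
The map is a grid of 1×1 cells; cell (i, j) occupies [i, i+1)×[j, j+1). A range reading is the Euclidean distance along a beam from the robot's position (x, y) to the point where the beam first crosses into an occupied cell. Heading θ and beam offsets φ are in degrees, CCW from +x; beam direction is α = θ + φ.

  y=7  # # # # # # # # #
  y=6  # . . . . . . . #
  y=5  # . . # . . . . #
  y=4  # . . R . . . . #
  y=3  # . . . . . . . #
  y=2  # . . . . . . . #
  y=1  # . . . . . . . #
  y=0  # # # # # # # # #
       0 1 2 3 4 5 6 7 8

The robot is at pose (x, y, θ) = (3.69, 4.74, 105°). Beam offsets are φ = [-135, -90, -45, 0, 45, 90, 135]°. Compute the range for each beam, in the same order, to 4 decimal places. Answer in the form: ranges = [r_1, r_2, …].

beam 1: φ=-135°, α=330°
  d=(0.8660,-0.5000)  start (3,4)  tX=0.3580 tY=1.4800  stride 1/|dx|=1.1547 1/|dy|=2.0000
    cross x-line → (4,4), t=0.3580
    cross y-line → (4,3), t=1.4800
    cross x-line → (5,3), t=1.5127
    cross x-line → (6,3), t=2.6674
    cross y-line → (6,2), t=3.4800
    cross x-line → (7,2), t=3.8221
    cross x-line → (8,2), t=4.9768 (wall)
  → r_1 = 4.9768
beam 2: φ=-90°, α=15°
  d=(0.9659,0.2588)  start (3,4)  tX=0.3209 tY=1.0046  stride 1/|dx|=1.0353 1/|dy|=3.8637
    cross x-line → (4,4), t=0.3209
    cross y-line → (4,5), t=1.0046
    cross x-line → (5,5), t=1.3562
    cross x-line → (6,5), t=2.3915
    cross x-line → (7,5), t=3.4268
    cross x-line → (8,5), t=4.4620 (wall)
  → r_2 = 4.4620
beam 3: φ=-45°, α=60°
  d=(0.5000,0.8660)  start (3,4)  tX=0.6200 tY=0.3002  stride 1/|dx|=2.0000 1/|dy|=1.1547
    cross y-line → (3,5), t=0.3002 (wall)
  → r_3 = 0.3002
beam 4: φ=0°, α=105°
  d=(-0.2588,0.9659)  start (3,4)  tX=2.6660 tY=0.2692  stride 1/|dx|=3.8637 1/|dy|=1.0353
    cross y-line → (3,5), t=0.2692 (wall)
  → r_4 = 0.2692
beam 5: φ=45°, α=150°
  d=(-0.8660,0.5000)  start (3,4)  tX=0.7967 tY=0.5200  stride 1/|dx|=1.1547 1/|dy|=2.0000
    cross y-line → (3,5), t=0.5200 (wall)
  → r_5 = 0.5200
beam 6: φ=90°, α=195°
  d=(-0.9659,-0.2588)  start (3,4)  tX=0.7143 tY=2.8591  stride 1/|dx|=1.0353 1/|dy|=3.8637
    cross x-line → (2,4), t=0.7143
    cross x-line → (1,4), t=1.7496
    cross x-line → (0,4), t=2.7849 (wall)
  → r_6 = 2.7849
beam 7: φ=135°, α=240°
  d=(-0.5000,-0.8660)  start (3,4)  tX=1.3800 tY=0.8545  stride 1/|dx|=2.0000 1/|dy|=1.1547
    cross y-line → (3,3), t=0.8545
    cross x-line → (2,3), t=1.3800
    cross y-line → (2,2), t=2.0092
    cross y-line → (2,1), t=3.1639
    cross x-line → (1,1), t=3.3800
    cross y-line → (1,0), t=4.3186 (wall)
  → r_7 = 4.3186

ranges = [4.9768, 4.4620, 0.3002, 0.2692, 0.5200, 2.7849, 4.3186]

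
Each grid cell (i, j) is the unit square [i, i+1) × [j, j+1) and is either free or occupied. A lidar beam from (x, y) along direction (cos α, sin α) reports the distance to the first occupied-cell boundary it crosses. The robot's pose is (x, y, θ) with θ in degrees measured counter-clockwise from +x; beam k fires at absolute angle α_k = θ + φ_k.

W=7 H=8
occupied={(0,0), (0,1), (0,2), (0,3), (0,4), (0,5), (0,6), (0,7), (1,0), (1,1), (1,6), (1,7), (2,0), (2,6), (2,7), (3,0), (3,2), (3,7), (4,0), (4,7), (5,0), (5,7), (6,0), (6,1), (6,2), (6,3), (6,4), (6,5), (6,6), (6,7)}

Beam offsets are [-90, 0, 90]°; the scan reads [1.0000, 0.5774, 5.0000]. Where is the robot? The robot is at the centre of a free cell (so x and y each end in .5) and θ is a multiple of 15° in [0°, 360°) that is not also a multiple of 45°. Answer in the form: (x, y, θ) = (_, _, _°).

(x, y, θ) = (5.5, 2.5, 30°)

Enumerate (i+0.5, j+0.5, θ) over the 26 free cells and 16 admissible headings. For each, cast all 3 beams and compare to the given ranges.
  (4.5, 3.5, 15°): beam 1 = 2.5882 ≠ 1.0000 ✗
  (1.5, 5.5, 345°): beam 1 = 1.9319 ≠ 1.0000 ✗
  (2.5, 5.5, 75°): beam 1 = 3.6235 ≠ 1.0000 ✗
  (2.5, 3.5, 210°): beam 1 = 2.8868 ≠ 1.0000 ✗
  (3.5, 1.5, 255°): beam 1 = 1.5529 ≠ 1.0000 ✗
  …
  (5.5, 2.5, 30°): r_1=1.0000, r_2=0.5774, r_3=5.0000 — all match ✓
No second candidate reproduces the full scan.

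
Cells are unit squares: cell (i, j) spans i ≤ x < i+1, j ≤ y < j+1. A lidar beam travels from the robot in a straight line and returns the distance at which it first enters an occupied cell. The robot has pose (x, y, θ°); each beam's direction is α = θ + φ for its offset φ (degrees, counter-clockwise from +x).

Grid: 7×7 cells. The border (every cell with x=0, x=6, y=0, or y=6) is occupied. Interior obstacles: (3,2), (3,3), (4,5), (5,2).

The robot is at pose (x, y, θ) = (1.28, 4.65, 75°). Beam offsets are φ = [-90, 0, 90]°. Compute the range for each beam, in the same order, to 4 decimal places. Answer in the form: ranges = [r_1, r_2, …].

ranges = [2.5114, 1.3976, 0.2899]

beam 1: φ=-90°, α=345°
  d=(0.9659,-0.2588)  start (1,4)  tX=0.7454 tY=2.5114  stride 1/|dx|=1.0353 1/|dy|=3.8637
    cross x-line → (2,4), t=0.7454
    cross x-line → (3,4), t=1.7807
    cross y-line → (3,3), t=2.5114 (wall)
  → r_1 = 2.5114
beam 2: φ=0°, α=75°
  d=(0.2588,0.9659)  start (1,4)  tX=2.7819 tY=0.3623  stride 1/|dx|=3.8637 1/|dy|=1.0353
    cross y-line → (1,5), t=0.3623
    cross y-line → (1,6), t=1.3976 (wall)
  → r_2 = 1.3976
beam 3: φ=90°, α=165°
  d=(-0.9659,0.2588)  start (1,4)  tX=0.2899 tY=1.3523  stride 1/|dx|=1.0353 1/|dy|=3.8637
    cross x-line → (0,4), t=0.2899 (wall)
  → r_3 = 0.2899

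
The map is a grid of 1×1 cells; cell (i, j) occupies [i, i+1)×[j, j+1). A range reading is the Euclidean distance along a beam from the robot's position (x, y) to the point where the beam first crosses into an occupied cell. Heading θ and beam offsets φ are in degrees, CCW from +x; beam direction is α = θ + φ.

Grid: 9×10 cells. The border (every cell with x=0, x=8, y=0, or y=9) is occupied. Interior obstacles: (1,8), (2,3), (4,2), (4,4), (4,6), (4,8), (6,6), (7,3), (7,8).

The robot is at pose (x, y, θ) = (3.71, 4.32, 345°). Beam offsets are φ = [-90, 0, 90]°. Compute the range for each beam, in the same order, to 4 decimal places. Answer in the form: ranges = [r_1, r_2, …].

beam 1: φ=-90°, α=255°
  cosα=-0.2588 sinα=-0.9659 | (3,4) | tMaxX 2.7432 tMaxY 0.3313 | tΔX 3.8637 tΔY 1.0353
    t=0.3313 [y] (3,3)
    t=1.3666 [y] (3,2)
    t=2.4018 [y] (3,1)
    t=2.7432 [x] (2,1)
    t=3.4371 [y] (2,0) — stop
  → r_1 = 3.4371
beam 2: φ=0°, α=345°
  cosα=0.9659 sinα=-0.2588 | (3,4) | tMaxX 0.3002 tMaxY 1.2364 | tΔX 1.0353 tΔY 3.8637
    t=0.3002 [x] (4,4) — stop
  → r_2 = 0.3002
beam 3: φ=90°, α=75°
  cosα=0.2588 sinα=0.9659 | (3,4) | tMaxX 1.1205 tMaxY 0.7040 | tΔX 3.8637 tΔY 1.0353
    t=0.7040 [y] (3,5)
    t=1.1205 [x] (4,5)
    t=1.7393 [y] (4,6) — stop
  → r_3 = 1.7393

ranges = [3.4371, 0.3002, 1.7393]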